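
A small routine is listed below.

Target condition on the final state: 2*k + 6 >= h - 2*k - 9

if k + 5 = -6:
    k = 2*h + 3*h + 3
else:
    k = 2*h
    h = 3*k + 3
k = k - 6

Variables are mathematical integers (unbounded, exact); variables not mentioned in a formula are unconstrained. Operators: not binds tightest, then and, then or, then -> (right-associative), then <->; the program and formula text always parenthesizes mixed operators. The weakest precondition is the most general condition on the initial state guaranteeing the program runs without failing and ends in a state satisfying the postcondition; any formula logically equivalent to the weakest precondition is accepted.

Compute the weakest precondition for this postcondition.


Working backward. After the program, the postcondition 2*k + 6 >= h - 2*k - 9 must hold; in canonical form it is 4*k >= h - 15.
Before k := k - 6: 4*k >= h + 9
Then branch requires 19*h >= -3; else branch requires 2*h >= 12.
Before the if: (k = -11 -> 19*h >= -3) and ((not (k = -11)) -> 2*h >= 12)
Answer: WP = (k = -11 -> 19*h >= -3) and ((not (k = -11)) -> 2*h >= 12)


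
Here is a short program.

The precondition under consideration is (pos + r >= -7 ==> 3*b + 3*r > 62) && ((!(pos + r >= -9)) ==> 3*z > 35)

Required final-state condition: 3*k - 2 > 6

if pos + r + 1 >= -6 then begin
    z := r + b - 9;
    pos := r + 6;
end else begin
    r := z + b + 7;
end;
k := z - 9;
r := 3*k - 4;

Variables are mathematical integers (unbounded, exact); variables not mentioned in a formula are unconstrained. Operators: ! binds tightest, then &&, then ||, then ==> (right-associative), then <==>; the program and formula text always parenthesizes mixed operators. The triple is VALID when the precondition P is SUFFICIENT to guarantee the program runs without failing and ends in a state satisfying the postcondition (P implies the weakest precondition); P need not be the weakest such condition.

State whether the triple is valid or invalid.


Working backward. After the program, the postcondition 3*k - 2 > 6 must hold; in canonical form it is 3*k > 8.
Before r := 3*k - 4: 3*k > 8
Before k := z - 9: 3*z > 35
Then branch requires 3*b + 3*r > 62; else branch requires 3*z > 35.
Before the if: (pos + r >= -7 ==> 3*b + 3*r > 62) && ((!(pos + r >= -7)) ==> 3*z > 35)
The weakest precondition is (pos + r >= -7 ==> 3*b + 3*r > 62) && ((!(pos + r >= -7)) ==> 3*z > 35).
Check whether (pos + r >= -7 ==> 3*b + 3*r > 62) && ((!(pos + r >= -9)) ==> 3*z > 35) implies it.
Countermodel: at the initial state b = 0, pos = -9, r = 0, z = 11, the precondition holds but the weakest precondition fails.
Answer: invalid


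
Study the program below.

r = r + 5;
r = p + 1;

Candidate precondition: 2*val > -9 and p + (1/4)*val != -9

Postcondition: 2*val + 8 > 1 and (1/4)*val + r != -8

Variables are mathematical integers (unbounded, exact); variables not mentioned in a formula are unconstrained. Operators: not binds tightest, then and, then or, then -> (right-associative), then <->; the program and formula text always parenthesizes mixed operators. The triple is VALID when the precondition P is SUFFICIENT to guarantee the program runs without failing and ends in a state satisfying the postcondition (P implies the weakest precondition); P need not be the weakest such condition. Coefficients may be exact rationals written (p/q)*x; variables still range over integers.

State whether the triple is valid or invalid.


Working backward. After the program, the postcondition 2*val + 8 > 1 and (1/4)*val + r != -8 must hold; in canonical form it is 2*val > -7 and r + (1/4)*val != -8.
Before r := p + 1: 2*val > -7 and p + (1/4)*val != -9
Before r := r + 5: 2*val > -7 and p + (1/4)*val != -9
The weakest precondition is 2*val > -7 and p + (1/4)*val != -9.
Check whether 2*val > -9 and p + (1/4)*val != -9 implies it.
Countermodel: at the initial state p = -7, val = -4, the precondition holds but the weakest precondition fails.
Answer: invalid


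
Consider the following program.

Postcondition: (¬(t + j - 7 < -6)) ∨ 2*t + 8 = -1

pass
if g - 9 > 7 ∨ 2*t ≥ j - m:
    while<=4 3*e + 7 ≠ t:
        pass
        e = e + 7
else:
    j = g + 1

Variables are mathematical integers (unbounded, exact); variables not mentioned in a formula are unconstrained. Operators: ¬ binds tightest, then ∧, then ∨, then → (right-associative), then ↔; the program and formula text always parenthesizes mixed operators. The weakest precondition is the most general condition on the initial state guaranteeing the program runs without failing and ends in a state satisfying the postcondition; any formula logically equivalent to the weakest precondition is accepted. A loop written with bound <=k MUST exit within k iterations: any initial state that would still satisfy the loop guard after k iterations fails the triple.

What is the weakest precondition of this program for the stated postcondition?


Working backward. After the program, the postcondition (¬(t + j - 7 < -6)) ∨ 2*t + 8 = -1 must hold; in canonical form it is (¬(j + t < 1)) ∨ 2*t = -9.
Then branch requires (3*e ≠ t - 7 → ((3*e ≠ t - 28 → ((3*e ≠ t - 49 → ((3*e ≠ t - 70 → ((¬(3*e ≠ t - 91)) ∧ ((¬(j + t < 1)) ∨ 2*t = -9))) ∧ ((¬(3*e ≠ t - 70)) → ((¬(j + t < 1)) ∨ 2*t = -9)))) ∧ ((¬(3*e ≠ t - 49)) → ((¬(j + t < 1)) ∨ 2*t = -9)))) ∧ ((¬(3*e ≠ t - 28)) → ((¬(j + t < 1)) ∨ 2*t = -9)))) ∧ ((¬(3*e ≠ t - 7)) → ((¬(j + t < 1)) ∨ 2*t = -9)); else branch requires (¬(g + t < 0)) ∨ 2*t = -9.
Before the if: ((g > 16 ∨ m + 2*t ≥ j) → ((3*e ≠ t - 7 → ((3*e ≠ t - 28 → ((3*e ≠ t - 49 → ((3*e ≠ t - 70 → ((¬(3*e ≠ t - 91)) ∧ ((¬(j + t < 1)) ∨ 2*t = -9))) ∧ ((¬(3*e ≠ t - 70)) → ((¬(j + t < 1)) ∨ 2*t = -9)))) ∧ ((¬(3*e ≠ t - 49)) → ((¬(j + t < 1)) ∨ 2*t = -9)))) ∧ ((¬(3*e ≠ t - 28)) → ((¬(j + t < 1)) ∨ 2*t = -9)))) ∧ ((¬(3*e ≠ t - 7)) → ((¬(j + t < 1)) ∨ 2*t = -9)))) ∧ ((¬(g > 16 ∨ m + 2*t ≥ j)) → ((¬(g + t < 0)) ∨ 2*t = -9))
Before skip: ((g > 16 ∨ m + 2*t ≥ j) → ((3*e ≠ t - 7 → ((3*e ≠ t - 28 → ((3*e ≠ t - 49 → ((3*e ≠ t - 70 → ((¬(3*e ≠ t - 91)) ∧ ((¬(j + t < 1)) ∨ 2*t = -9))) ∧ ((¬(3*e ≠ t - 70)) → ((¬(j + t < 1)) ∨ 2*t = -9)))) ∧ ((¬(3*e ≠ t - 49)) → ((¬(j + t < 1)) ∨ 2*t = -9)))) ∧ ((¬(3*e ≠ t - 28)) → ((¬(j + t < 1)) ∨ 2*t = -9)))) ∧ ((¬(3*e ≠ t - 7)) → ((¬(j + t < 1)) ∨ 2*t = -9)))) ∧ ((¬(g > 16 ∨ m + 2*t ≥ j)) → ((¬(g + t < 0)) ∨ 2*t = -9))
Answer: WP = ((g > 16 ∨ m + 2*t ≥ j) → ((3*e ≠ t - 7 → ((3*e ≠ t - 28 → ((3*e ≠ t - 49 → ((3*e ≠ t - 70 → ((¬(3*e ≠ t - 91)) ∧ ((¬(j + t < 1)) ∨ 2*t = -9))) ∧ ((¬(3*e ≠ t - 70)) → ((¬(j + t < 1)) ∨ 2*t = -9)))) ∧ ((¬(3*e ≠ t - 49)) → ((¬(j + t < 1)) ∨ 2*t = -9)))) ∧ ((¬(3*e ≠ t - 28)) → ((¬(j + t < 1)) ∨ 2*t = -9)))) ∧ ((¬(3*e ≠ t - 7)) → ((¬(j + t < 1)) ∨ 2*t = -9)))) ∧ ((¬(g > 16 ∨ m + 2*t ≥ j)) → ((¬(g + t < 0)) ∨ 2*t = -9))


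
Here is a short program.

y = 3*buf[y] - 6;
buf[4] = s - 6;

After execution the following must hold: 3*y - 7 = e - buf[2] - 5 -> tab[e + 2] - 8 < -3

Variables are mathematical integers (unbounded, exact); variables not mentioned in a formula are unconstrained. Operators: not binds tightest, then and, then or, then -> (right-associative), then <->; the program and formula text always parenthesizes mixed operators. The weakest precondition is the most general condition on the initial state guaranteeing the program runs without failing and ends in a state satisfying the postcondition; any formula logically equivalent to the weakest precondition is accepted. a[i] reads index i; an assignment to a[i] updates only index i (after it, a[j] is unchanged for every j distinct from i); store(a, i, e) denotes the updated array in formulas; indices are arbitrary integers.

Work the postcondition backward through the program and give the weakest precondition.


Working backward. After the program, the postcondition 3*y - 7 = e - buf[2] - 5 -> tab[e + 2] - 8 < -3 must hold; in canonical form it is buf[2] + 3*y = e + 2 -> tab[e + 2] < 5.
Before buf[4] := s - 6: buf[2] + 3*y = e + 2 -> tab[e + 2] < 5
Before y := 3*buf[y] - 6: buf[2] + 9*buf[y] = e + 20 -> tab[e + 2] < 5
Answer: WP = buf[2] + 9*buf[y] = e + 20 -> tab[e + 2] < 5


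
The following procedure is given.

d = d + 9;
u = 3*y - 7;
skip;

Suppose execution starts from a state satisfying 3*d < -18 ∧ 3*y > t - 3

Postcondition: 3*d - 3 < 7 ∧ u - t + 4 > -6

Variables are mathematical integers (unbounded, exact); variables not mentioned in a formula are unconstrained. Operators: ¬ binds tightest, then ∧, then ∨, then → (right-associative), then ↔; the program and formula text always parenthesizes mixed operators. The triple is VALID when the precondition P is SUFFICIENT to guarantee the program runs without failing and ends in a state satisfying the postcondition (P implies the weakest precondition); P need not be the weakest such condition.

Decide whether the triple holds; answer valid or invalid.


Working backward. After the program, the postcondition 3*d - 3 < 7 ∧ u - t + 4 > -6 must hold; in canonical form it is 3*d < 10 ∧ u > t - 10.
Before skip: 3*d < 10 ∧ u > t - 10
Before u := 3*y - 7: 3*d < 10 ∧ 3*y > t - 3
Before d := d + 9: 3*d < -17 ∧ 3*y > t - 3
The weakest precondition is 3*d < -17 ∧ 3*y > t - 3.
Check whether 3*d < -18 ∧ 3*y > t - 3 implies it.
Every state satisfying the precondition satisfies the weakest precondition: the implication holds.
Answer: valid


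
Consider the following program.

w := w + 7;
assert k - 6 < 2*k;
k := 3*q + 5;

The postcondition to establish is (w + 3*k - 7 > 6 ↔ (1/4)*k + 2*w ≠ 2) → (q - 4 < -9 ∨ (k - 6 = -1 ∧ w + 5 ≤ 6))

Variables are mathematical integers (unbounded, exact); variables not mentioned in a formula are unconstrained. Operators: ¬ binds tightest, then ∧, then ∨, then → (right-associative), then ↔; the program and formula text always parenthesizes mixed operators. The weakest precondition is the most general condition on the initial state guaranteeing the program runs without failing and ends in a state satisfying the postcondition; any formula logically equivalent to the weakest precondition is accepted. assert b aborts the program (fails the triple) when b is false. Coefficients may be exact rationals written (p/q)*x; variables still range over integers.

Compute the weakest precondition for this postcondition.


Working backward. After the program, the postcondition (w + 3*k - 7 > 6 ↔ (1/4)*k + 2*w ≠ 2) → (q - 4 < -9 ∨ (k - 6 = -1 ∧ w + 5 ≤ 6)) must hold; in canonical form it is (3*k + w > 13 ↔ (1/4)*k + 2*w ≠ 2) → (q < -5 ∨ (k = 5 ∧ w ≤ 1)).
Before k := 3*q + 5: (9*q + w > -2 ↔ (3/4)*q + 2*w ≠ 3/4) → (q < -5 ∨ (3*q = 0 ∧ w ≤ 1))
Before assert k - 6 < 2*k: k > -6 ∧ ((9*q + w > -2 ↔ (3/4)*q + 2*w ≠ 3/4) → (q < -5 ∨ (3*q = 0 ∧ w ≤ 1)))
Before w := w + 7: k > -6 ∧ ((9*q + w > -9 ↔ (3/4)*q + 2*w ≠ -53/4) → (q < -5 ∨ (3*q = 0 ∧ w ≤ -6)))
Answer: WP = k > -6 ∧ ((9*q + w > -9 ↔ (3/4)*q + 2*w ≠ -53/4) → (q < -5 ∨ (3*q = 0 ∧ w ≤ -6)))


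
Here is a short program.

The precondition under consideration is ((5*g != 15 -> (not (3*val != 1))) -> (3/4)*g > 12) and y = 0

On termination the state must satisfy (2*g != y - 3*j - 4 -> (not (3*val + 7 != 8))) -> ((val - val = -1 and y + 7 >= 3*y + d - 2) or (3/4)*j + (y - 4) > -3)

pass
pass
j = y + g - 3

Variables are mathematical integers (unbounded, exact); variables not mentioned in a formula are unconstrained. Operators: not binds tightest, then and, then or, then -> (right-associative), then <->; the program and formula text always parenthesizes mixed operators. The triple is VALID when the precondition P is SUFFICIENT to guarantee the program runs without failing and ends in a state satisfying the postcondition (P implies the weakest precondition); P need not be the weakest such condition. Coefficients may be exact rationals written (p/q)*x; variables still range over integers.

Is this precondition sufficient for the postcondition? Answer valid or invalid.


Working backward. After the program, the postcondition (2*g != y - 3*j - 4 -> (not (3*val + 7 != 8))) -> ((val - val = -1 and y + 7 >= 3*y + d - 2) or (3/4)*j + (y - 4) > -3) must hold; in canonical form it is (2*g + 3*j != y - 4 -> (not (3*val != 1))) -> (3/4)*j + y > 1.
Before j := y + g - 3: (5*g + 2*y != 5 -> (not (3*val != 1))) -> (3/4)*g + (7/4)*y > 13/4
Before skip: (5*g + 2*y != 5 -> (not (3*val != 1))) -> (3/4)*g + (7/4)*y > 13/4
Before skip: (5*g + 2*y != 5 -> (not (3*val != 1))) -> (3/4)*g + (7/4)*y > 13/4
The weakest precondition is (5*g + 2*y != 5 -> (not (3*val != 1))) -> (3/4)*g + (7/4)*y > 13/4.
Check whether ((5*g != 15 -> (not (3*val != 1))) -> (3/4)*g > 12) and y = 0 implies it.
Countermodel: at the initial state g = 1, val = 0, y = 0, the precondition holds but the weakest precondition fails.
Answer: invalid


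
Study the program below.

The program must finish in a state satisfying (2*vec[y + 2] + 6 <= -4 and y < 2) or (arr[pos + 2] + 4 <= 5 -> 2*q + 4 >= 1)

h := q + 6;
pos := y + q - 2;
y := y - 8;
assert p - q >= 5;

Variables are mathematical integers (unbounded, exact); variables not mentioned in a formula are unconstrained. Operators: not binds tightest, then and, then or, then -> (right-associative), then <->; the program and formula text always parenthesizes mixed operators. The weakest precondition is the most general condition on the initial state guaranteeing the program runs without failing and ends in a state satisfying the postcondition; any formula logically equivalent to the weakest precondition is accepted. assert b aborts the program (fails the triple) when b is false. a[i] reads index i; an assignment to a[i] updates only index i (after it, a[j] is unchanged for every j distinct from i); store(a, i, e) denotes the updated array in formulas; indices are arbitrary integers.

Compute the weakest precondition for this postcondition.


Working backward. After the program, the postcondition (2*vec[y + 2] + 6 <= -4 and y < 2) or (arr[pos + 2] + 4 <= 5 -> 2*q + 4 >= 1) must hold; in canonical form it is (2*vec[y + 2] <= -10 and y < 2) or (arr[pos + 2] <= 1 -> 2*q >= -3).
Before assert p - q >= 5: p >= q + 5 and ((2*vec[y + 2] <= -10 and y < 2) or (arr[pos + 2] <= 1 -> 2*q >= -3))
Before y := y - 8: p >= q + 5 and ((2*vec[y - 6] <= -10 and y < 10) or (arr[pos + 2] <= 1 -> 2*q >= -3))
Before pos := y + q - 2: p >= q + 5 and ((2*vec[y - 6] <= -10 and y < 10) or (arr[q + y] <= 1 -> 2*q >= -3))
Before h := q + 6: p >= q + 5 and ((2*vec[y - 6] <= -10 and y < 10) or (arr[q + y] <= 1 -> 2*q >= -3))
Answer: WP = p >= q + 5 and ((2*vec[y - 6] <= -10 and y < 10) or (arr[q + y] <= 1 -> 2*q >= -3))


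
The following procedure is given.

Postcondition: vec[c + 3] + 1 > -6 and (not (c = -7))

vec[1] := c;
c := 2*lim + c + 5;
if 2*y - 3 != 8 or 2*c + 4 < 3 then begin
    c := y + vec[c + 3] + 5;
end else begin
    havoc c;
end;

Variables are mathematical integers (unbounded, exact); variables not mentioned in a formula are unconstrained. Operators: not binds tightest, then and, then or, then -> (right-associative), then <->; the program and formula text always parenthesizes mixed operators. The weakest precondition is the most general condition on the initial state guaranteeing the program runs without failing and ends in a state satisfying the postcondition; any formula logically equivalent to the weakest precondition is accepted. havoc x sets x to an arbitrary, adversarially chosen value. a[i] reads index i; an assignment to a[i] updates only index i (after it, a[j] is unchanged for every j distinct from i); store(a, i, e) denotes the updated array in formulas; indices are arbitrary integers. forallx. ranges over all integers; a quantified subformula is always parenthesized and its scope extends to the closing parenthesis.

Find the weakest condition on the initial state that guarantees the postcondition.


Working backward. After the program, the postcondition vec[c + 3] + 1 > -6 and (not (c = -7)) must hold; in canonical form it is vec[c + 3] > -7 and (not (c = -7)).
Then branch requires vec[vec[c + 3] + y + 8] > -7 and (not (vec[c + 3] + y = -12)); else branch requires forall c_1. (vec[c_1 + 3] > -7 and (not (c_1 = -7))).
Before the if: ((2*y != 11 or 2*c < -1) -> (vec[vec[c + 3] + y + 8] > -7 and (not (vec[c + 3] + y = -12)))) and ((not (2*y != 11 or 2*c < -1)) -> (forall c_1. (vec[c_1 + 3] > -7 and (not (c_1 = -7)))))
Before c := 2*lim + c + 5: ((2*y != 11 or 2*c + 4*lim < -11) -> (vec[vec[c + 2*lim + 8] + y + 8] > -7 and (not (vec[c + 2*lim + 8] + y = -12)))) and ((not (2*y != 11 or 2*c + 4*lim < -11)) -> (forall c_1. (vec[c_1 + 3] > -7 and (not (c_1 = -7)))))
Before vec[1] := c: ((2*y != 11 or 2*c + 4*lim < -11) -> (store(vec, 1, c)[store(vec, 1, c)[c + 2*lim + 8] + y + 8] > -7 and (not (store(vec, 1, c)[c + 2*lim + 8] + y = -12)))) and ((not (2*y != 11 or 2*c + 4*lim < -11)) -> (forall c_1. (store(vec, 1, c)[c_1 + 3] > -7 and (not (c_1 = -7)))))
Answer: WP = ((2*y != 11 or 2*c + 4*lim < -11) -> (store(vec, 1, c)[store(vec, 1, c)[c + 2*lim + 8] + y + 8] > -7 and (not (store(vec, 1, c)[c + 2*lim + 8] + y = -12)))) and ((not (2*y != 11 or 2*c + 4*lim < -11)) -> (forall c_1. (store(vec, 1, c)[c_1 + 3] > -7 and (not (c_1 = -7)))))


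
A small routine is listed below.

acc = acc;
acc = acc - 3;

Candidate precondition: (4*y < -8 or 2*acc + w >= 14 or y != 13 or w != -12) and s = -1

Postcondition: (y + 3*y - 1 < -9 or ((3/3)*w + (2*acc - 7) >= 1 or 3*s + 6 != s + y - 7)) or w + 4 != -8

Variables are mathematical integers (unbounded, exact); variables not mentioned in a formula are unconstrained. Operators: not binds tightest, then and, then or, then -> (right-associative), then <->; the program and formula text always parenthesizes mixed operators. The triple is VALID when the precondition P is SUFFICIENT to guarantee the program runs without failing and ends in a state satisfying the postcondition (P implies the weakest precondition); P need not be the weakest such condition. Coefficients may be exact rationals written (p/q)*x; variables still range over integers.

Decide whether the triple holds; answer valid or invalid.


Working backward. After the program, the postcondition (y + 3*y - 1 < -9 or ((3/3)*w + (2*acc - 7) >= 1 or 3*s + 6 != s + y - 7)) or w + 4 != -8 must hold; in canonical form it is 4*y < -8 or 2*acc + w >= 8 or 2*s != y - 13 or w != -12.
Before acc := acc - 3: 4*y < -8 or 2*acc + w >= 14 or 2*s != y - 13 or w != -12
Before acc := acc: 4*y < -8 or 2*acc + w >= 14 or 2*s != y - 13 or w != -12
The weakest precondition is 4*y < -8 or 2*acc + w >= 14 or 2*s != y - 13 or w != -12.
Check whether (4*y < -8 or 2*acc + w >= 14 or y != 13 or w != -12) and s = -1 implies it.
Countermodel: at the initial state acc = 12, s = -1, w = -12, y = 11, the precondition holds but the weakest precondition fails.
Answer: invalid


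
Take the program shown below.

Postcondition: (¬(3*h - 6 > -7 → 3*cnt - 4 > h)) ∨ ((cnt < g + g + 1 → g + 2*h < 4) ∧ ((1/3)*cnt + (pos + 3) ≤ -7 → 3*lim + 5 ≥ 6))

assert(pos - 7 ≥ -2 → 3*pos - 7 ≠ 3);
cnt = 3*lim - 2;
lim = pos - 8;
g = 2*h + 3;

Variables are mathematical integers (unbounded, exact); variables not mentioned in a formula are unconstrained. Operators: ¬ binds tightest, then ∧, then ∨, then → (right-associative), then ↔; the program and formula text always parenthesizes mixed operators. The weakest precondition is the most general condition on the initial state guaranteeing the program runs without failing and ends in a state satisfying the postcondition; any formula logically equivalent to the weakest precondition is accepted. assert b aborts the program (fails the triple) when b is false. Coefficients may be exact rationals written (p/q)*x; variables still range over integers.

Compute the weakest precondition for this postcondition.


Working backward. After the program, the postcondition (¬(3*h - 6 > -7 → 3*cnt - 4 > h)) ∨ ((cnt < g + g + 1 → g + 2*h < 4) ∧ ((1/3)*cnt + (pos + 3) ≤ -7 → 3*lim + 5 ≥ 6)) must hold; in canonical form it is (¬(3*h > -1 → 3*cnt > h + 4)) ∨ ((cnt < 2*g + 1 → g + 2*h < 4) ∧ ((1/3)*cnt + pos ≤ -10 → 3*lim ≥ 1)).
Before g := 2*h + 3: (¬(3*h > -1 → 3*cnt > h + 4)) ∨ ((cnt < 4*h + 7 → 4*h < 1) ∧ ((1/3)*cnt + pos ≤ -10 → 3*lim ≥ 1))
Before lim := pos - 8: (¬(3*h > -1 → 3*cnt > h + 4)) ∨ ((cnt < 4*h + 7 → 4*h < 1) ∧ ((1/3)*cnt + pos ≤ -10 → 3*pos ≥ 25))
Before cnt := 3*lim - 2: (¬(3*h > -1 → 9*lim > h + 10)) ∨ ((3*lim < 4*h + 9 → 4*h < 1) ∧ (lim + pos ≤ -28/3 → 3*pos ≥ 25))
Before assert pos - 7 ≥ -2 → 3*pos - 7 ≠ 3: (pos ≥ 5 → 3*pos ≠ 10) ∧ ((¬(3*h > -1 → 9*lim > h + 10)) ∨ ((3*lim < 4*h + 9 → 4*h < 1) ∧ (lim + pos ≤ -28/3 → 3*pos ≥ 25)))
Answer: WP = (pos ≥ 5 → 3*pos ≠ 10) ∧ ((¬(3*h > -1 → 9*lim > h + 10)) ∨ ((3*lim < 4*h + 9 → 4*h < 1) ∧ (lim + pos ≤ -28/3 → 3*pos ≥ 25)))


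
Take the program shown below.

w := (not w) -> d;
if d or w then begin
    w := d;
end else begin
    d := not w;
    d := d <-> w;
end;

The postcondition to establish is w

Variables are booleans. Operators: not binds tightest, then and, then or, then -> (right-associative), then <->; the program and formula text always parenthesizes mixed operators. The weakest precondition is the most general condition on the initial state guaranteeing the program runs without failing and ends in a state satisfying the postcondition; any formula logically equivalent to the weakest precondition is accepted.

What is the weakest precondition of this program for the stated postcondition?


Working backward. After the program, w must hold.
Then branch requires d; else branch requires w.
Before the if: ((d or w) -> d) and ((not (d or w)) -> w)
Before w := (not w) -> d: ((d or ((not w) -> d)) -> d) and ((not (d or ((not w) -> d))) -> ((not w) -> d))
Answer: WP = ((d or ((not w) -> d)) -> d) and ((not (d or ((not w) -> d))) -> ((not w) -> d))


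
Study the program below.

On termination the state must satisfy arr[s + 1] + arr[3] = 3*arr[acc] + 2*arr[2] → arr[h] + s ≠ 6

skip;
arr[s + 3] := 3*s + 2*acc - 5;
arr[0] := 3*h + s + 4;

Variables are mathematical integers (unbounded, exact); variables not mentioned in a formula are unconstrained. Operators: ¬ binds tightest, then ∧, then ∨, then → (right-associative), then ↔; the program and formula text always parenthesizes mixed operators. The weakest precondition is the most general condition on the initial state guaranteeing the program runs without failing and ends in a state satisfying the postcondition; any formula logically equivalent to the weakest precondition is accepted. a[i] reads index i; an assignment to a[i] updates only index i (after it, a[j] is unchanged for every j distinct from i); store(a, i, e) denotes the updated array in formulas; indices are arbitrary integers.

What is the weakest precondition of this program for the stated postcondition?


Working backward. After the program, the postcondition arr[s + 1] + arr[3] = 3*arr[acc] + 2*arr[2] → arr[h] + s ≠ 6 must hold; in canonical form it is arr[s + 1] + arr[3] = 2*arr[2] + 3*arr[acc] → arr[h] + s ≠ 6.
Before arr[0] := 3*h + s + 4: arr[3] + store(arr, 0, 3*h + s + 4)[s + 1] = 2*arr[2] + 3*store(arr, 0, 3*h + s + 4)[acc] → store(arr, 0, 3*h + s + 4)[h] + s ≠ 6
Before arr[s + 3] := 3*s + 2*acc - 5: store(arr, s + 3, 2*acc + 3*s - 5)[3] + store(store(arr, s + 3, 2*acc + 3*s - 5), 0, 3*h + s + 4)[s + 1] = 2*store(arr, s + 3, 2*acc + 3*s - 5)[2] + 3*store(store(arr, s + 3, 2*acc + 3*s - 5), 0, 3*h + s + 4)[acc] → store(store(arr, s + 3, 2*acc + 3*s - 5), 0, 3*h + s + 4)[h] + s ≠ 6
Before skip: store(arr, s + 3, 2*acc + 3*s - 5)[3] + store(store(arr, s + 3, 2*acc + 3*s - 5), 0, 3*h + s + 4)[s + 1] = 2*store(arr, s + 3, 2*acc + 3*s - 5)[2] + 3*store(store(arr, s + 3, 2*acc + 3*s - 5), 0, 3*h + s + 4)[acc] → store(store(arr, s + 3, 2*acc + 3*s - 5), 0, 3*h + s + 4)[h] + s ≠ 6
Answer: WP = store(arr, s + 3, 2*acc + 3*s - 5)[3] + store(store(arr, s + 3, 2*acc + 3*s - 5), 0, 3*h + s + 4)[s + 1] = 2*store(arr, s + 3, 2*acc + 3*s - 5)[2] + 3*store(store(arr, s + 3, 2*acc + 3*s - 5), 0, 3*h + s + 4)[acc] → store(store(arr, s + 3, 2*acc + 3*s - 5), 0, 3*h + s + 4)[h] + s ≠ 6


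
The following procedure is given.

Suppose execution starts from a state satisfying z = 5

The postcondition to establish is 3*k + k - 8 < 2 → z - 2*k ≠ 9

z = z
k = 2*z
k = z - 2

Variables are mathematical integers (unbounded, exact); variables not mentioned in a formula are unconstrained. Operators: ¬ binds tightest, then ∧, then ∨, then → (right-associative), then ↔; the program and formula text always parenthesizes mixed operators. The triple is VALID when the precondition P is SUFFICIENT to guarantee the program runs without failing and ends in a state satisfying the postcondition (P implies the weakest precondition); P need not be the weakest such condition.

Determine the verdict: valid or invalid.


Working backward. After the program, the postcondition 3*k + k - 8 < 2 → z - 2*k ≠ 9 must hold; in canonical form it is 4*k < 10 → z ≠ 2*k + 9.
Before k := z - 2: 4*z < 18 → z ≠ -5
Before k := 2*z: 4*z < 18 → z ≠ -5
Before z := z: 4*z < 18 → z ≠ -5
The weakest precondition is 4*z < 18 → z ≠ -5.
Check whether z = 5 implies it.
Every state satisfying the precondition satisfies the weakest precondition: the implication holds.
Answer: valid


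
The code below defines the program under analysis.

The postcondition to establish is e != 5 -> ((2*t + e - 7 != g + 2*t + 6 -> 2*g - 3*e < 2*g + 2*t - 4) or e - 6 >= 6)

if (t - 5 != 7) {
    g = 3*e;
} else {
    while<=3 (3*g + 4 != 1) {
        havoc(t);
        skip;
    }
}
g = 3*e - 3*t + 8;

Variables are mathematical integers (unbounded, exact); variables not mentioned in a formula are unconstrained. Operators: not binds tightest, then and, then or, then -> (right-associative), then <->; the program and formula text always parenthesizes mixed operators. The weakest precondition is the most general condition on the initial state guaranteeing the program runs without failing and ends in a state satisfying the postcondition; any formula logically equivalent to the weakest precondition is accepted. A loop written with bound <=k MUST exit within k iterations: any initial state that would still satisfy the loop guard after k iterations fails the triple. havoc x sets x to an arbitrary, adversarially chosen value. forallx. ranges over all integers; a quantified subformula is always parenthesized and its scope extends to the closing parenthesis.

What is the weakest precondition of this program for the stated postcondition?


Working backward. After the program, the postcondition e != 5 -> ((2*t + e - 7 != g + 2*t + 6 -> 2*g - 3*e < 2*g + 2*t - 4) or e - 6 >= 6) must hold; in canonical form it is e != 5 -> ((e != g + 13 -> 3*e + 2*t > 4) or e >= 12).
Before g := 3*e - 3*t + 8: e != 5 -> ((3*t != 2*e + 21 -> 3*e + 2*t > 4) or e >= 12)
Then branch requires e != 5 -> ((3*t != 2*e + 21 -> 3*e + 2*t > 4) or e >= 12); else branch requires (3*g != -3 -> (forall t_3. ((3*g != -3 -> (forall t_2. ((3*g != -3 -> (forall t_1. ((not (3*g != -3)) and (e != 5 -> ((3*t_1 != 2*e + 21 -> 3*e + 2*t_1 > 4) or e >= 12))))) and ((not (3*g != -3)) -> (e != 5 -> ((3*t_2 != 2*e + 21 -> 3*e + 2*t_2 > 4) or e >= 12)))))) and ((not (3*g != -3)) -> (e != 5 -> ((3*t_3 != 2*e + 21 -> 3*e + 2*t_3 > 4) or e >= 12)))))) and ((not (3*g != -3)) -> (e != 5 -> ((3*t != 2*e + 21 -> 3*e + 2*t > 4) or e >= 12))).
Before the if: (t != 12 -> (e != 5 -> ((3*t != 2*e + 21 -> 3*e + 2*t > 4) or e >= 12))) and ((not (t != 12)) -> ((3*g != -3 -> (forall t_3. ((3*g != -3 -> (forall t_2. ((3*g != -3 -> (forall t_1. ((not (3*g != -3)) and (e != 5 -> ((3*t_1 != 2*e + 21 -> 3*e + 2*t_1 > 4) or e >= 12))))) and ((not (3*g != -3)) -> (e != 5 -> ((3*t_2 != 2*e + 21 -> 3*e + 2*t_2 > 4) or e >= 12)))))) and ((not (3*g != -3)) -> (e != 5 -> ((3*t_3 != 2*e + 21 -> 3*e + 2*t_3 > 4) or e >= 12)))))) and ((not (3*g != -3)) -> (e != 5 -> ((3*t != 2*e + 21 -> 3*e + 2*t > 4) or e >= 12)))))
Answer: WP = (t != 12 -> (e != 5 -> ((3*t != 2*e + 21 -> 3*e + 2*t > 4) or e >= 12))) and ((not (t != 12)) -> ((3*g != -3 -> (forall t_3. ((3*g != -3 -> (forall t_2. ((3*g != -3 -> (forall t_1. ((not (3*g != -3)) and (e != 5 -> ((3*t_1 != 2*e + 21 -> 3*e + 2*t_1 > 4) or e >= 12))))) and ((not (3*g != -3)) -> (e != 5 -> ((3*t_2 != 2*e + 21 -> 3*e + 2*t_2 > 4) or e >= 12)))))) and ((not (3*g != -3)) -> (e != 5 -> ((3*t_3 != 2*e + 21 -> 3*e + 2*t_3 > 4) or e >= 12)))))) and ((not (3*g != -3)) -> (e != 5 -> ((3*t != 2*e + 21 -> 3*e + 2*t > 4) or e >= 12)))))


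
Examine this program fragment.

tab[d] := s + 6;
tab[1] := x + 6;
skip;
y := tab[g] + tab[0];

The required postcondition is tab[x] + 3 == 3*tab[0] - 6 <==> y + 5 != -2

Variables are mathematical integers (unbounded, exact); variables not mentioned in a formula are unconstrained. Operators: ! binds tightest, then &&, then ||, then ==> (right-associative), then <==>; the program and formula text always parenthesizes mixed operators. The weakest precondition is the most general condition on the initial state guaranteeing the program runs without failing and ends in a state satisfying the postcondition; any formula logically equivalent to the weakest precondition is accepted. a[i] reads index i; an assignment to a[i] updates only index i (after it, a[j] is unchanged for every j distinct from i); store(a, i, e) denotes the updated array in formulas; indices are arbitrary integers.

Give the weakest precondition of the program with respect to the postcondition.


Working backward. After the program, the postcondition tab[x] + 3 == 3*tab[0] - 6 <==> y + 5 != -2 must hold; in canonical form it is tab[x] == 3*tab[0] - 9 <==> y != -7.
Before y := tab[g] + tab[0]: tab[x] == 3*tab[0] - 9 <==> tab[0] + tab[g] != -7
Before skip: tab[x] == 3*tab[0] - 9 <==> tab[0] + tab[g] != -7
Before tab[1] := x + 6: store(tab, 1, x + 6)[x] == 3*tab[0] - 9 <==> tab[0] + store(tab, 1, x + 6)[g] != -7
Before tab[d] := s + 6: store(store(tab, d, s + 6), 1, x + 6)[x] == 3*store(tab, d, s + 6)[0] - 9 <==> store(tab, d, s + 6)[0] + store(store(tab, d, s + 6), 1, x + 6)[g] != -7
Answer: WP = store(store(tab, d, s + 6), 1, x + 6)[x] == 3*store(tab, d, s + 6)[0] - 9 <==> store(tab, d, s + 6)[0] + store(store(tab, d, s + 6), 1, x + 6)[g] != -7


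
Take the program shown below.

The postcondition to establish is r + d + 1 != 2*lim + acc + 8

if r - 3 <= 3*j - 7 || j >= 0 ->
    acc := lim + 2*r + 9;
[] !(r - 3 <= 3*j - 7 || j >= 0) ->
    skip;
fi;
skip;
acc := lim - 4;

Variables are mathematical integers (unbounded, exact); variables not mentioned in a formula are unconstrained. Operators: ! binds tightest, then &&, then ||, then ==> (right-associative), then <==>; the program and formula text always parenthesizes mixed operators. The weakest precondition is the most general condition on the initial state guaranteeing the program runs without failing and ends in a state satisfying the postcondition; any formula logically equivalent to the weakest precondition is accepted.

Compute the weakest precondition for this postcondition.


Working backward. After the program, the postcondition r + d + 1 != 2*lim + acc + 8 must hold; in canonical form it is d + r != acc + 2*lim + 7.
Before acc := lim - 4: d + r != 3*lim + 3
Before skip: d + r != 3*lim + 3
Then branch requires d + r != 3*lim + 3; else branch requires d + r != 3*lim + 3.
Before the if: ((r <= 3*j - 4 || j >= 0) ==> d + r != 3*lim + 3) && ((!(r <= 3*j - 4 || j >= 0)) ==> d + r != 3*lim + 3)
Answer: WP = ((r <= 3*j - 4 || j >= 0) ==> d + r != 3*lim + 3) && ((!(r <= 3*j - 4 || j >= 0)) ==> d + r != 3*lim + 3)


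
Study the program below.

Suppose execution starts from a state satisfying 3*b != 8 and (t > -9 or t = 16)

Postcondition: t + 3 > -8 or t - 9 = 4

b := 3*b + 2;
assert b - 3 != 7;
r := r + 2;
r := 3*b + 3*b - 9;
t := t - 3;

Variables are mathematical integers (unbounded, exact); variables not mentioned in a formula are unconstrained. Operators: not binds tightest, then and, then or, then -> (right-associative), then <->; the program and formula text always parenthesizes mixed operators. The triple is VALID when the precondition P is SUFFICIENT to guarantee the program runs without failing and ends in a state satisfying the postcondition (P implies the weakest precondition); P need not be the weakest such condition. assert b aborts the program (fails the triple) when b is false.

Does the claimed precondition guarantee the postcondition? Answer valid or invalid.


Working backward. After the program, the postcondition t + 3 > -8 or t - 9 = 4 must hold; in canonical form it is t > -11 or t = 13.
Before t := t - 3: t > -8 or t = 16
Before r := 3*b + 3*b - 9: t > -8 or t = 16
Before r := r + 2: t > -8 or t = 16
Before assert b - 3 != 7: b != 10 and (t > -8 or t = 16)
Before b := 3*b + 2: 3*b != 8 and (t > -8 or t = 16)
The weakest precondition is 3*b != 8 and (t > -8 or t = 16).
Check whether 3*b != 8 and (t > -9 or t = 16) implies it.
Countermodel: at the initial state b = 0, t = -8, the precondition holds but the weakest precondition fails.
Answer: invalid


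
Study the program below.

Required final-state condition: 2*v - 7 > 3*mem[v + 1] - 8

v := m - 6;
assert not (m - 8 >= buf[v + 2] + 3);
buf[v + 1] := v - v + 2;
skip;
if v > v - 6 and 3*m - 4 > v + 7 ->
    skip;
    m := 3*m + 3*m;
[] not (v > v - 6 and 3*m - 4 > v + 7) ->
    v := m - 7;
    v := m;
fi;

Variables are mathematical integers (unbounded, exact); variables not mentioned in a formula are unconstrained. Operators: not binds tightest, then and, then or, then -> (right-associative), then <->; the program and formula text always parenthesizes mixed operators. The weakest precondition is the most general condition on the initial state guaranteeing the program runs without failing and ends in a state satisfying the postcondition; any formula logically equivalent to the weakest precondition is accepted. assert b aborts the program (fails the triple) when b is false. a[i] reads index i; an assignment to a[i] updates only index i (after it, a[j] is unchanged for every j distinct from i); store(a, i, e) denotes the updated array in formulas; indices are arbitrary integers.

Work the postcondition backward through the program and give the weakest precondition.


Working backward. After the program, the postcondition 2*v - 7 > 3*mem[v + 1] - 8 must hold; in canonical form it is 2*v > 3*mem[v + 1] - 1.
Then branch requires 2*v > 3*mem[v + 1] - 1; else branch requires 2*m > 3*mem[m + 1] - 1.
Before the if: (3*m > v + 11 -> 2*v > 3*mem[v + 1] - 1) and ((not (3*m > v + 11)) -> 2*m > 3*mem[m + 1] - 1)
Before skip: (3*m > v + 11 -> 2*v > 3*mem[v + 1] - 1) and ((not (3*m > v + 11)) -> 2*m > 3*mem[m + 1] - 1)
Before buf[v + 1] := v - v + 2: (3*m > v + 11 -> 2*v > 3*mem[v + 1] - 1) and ((not (3*m > v + 11)) -> 2*m > 3*mem[m + 1] - 1)
Before assert not (m - 8 >= buf[v + 2] + 3): (not (m >= buf[v + 2] + 11)) and (3*m > v + 11 -> 2*v > 3*mem[v + 1] - 1) and ((not (3*m > v + 11)) -> 2*m > 3*mem[m + 1] - 1)
Before v := m - 6: (not (m >= buf[m - 4] + 11)) and (2*m > 5 -> 2*m > 3*mem[m - 5] + 11) and ((not (2*m > 5)) -> 2*m > 3*mem[m + 1] - 1)
Answer: WP = (not (m >= buf[m - 4] + 11)) and (2*m > 5 -> 2*m > 3*mem[m - 5] + 11) and ((not (2*m > 5)) -> 2*m > 3*mem[m + 1] - 1)


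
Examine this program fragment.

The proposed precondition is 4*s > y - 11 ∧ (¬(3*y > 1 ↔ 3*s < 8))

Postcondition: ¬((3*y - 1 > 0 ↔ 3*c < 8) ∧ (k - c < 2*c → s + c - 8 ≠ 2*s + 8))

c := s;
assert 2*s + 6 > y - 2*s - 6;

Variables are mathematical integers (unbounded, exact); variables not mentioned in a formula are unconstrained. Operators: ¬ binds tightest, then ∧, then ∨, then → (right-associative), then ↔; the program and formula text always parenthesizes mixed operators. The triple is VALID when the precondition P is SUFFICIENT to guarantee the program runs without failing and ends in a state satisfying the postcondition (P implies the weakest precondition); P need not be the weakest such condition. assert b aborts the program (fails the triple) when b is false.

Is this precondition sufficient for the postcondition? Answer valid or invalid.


Working backward. After the program, the postcondition ¬((3*y - 1 > 0 ↔ 3*c < 8) ∧ (k - c < 2*c → s + c - 8 ≠ 2*s + 8)) must hold; in canonical form it is ¬((3*y > 1 ↔ 3*c < 8) ∧ (k < 3*c → c ≠ s + 16)).
Before assert 2*s + 6 > y - 2*s - 6: 4*s > y - 12 ∧ (¬((3*y > 1 ↔ 3*c < 8) ∧ (k < 3*c → c ≠ s + 16)))
Before c := s: 4*s > y - 12 ∧ (¬(3*y > 1 ↔ 3*s < 8))
The weakest precondition is 4*s > y - 12 ∧ (¬(3*y > 1 ↔ 3*s < 8)).
Check whether 4*s > y - 11 ∧ (¬(3*y > 1 ↔ 3*s < 8)) implies it.
Every state satisfying the precondition satisfies the weakest precondition: the implication holds.
Answer: valid


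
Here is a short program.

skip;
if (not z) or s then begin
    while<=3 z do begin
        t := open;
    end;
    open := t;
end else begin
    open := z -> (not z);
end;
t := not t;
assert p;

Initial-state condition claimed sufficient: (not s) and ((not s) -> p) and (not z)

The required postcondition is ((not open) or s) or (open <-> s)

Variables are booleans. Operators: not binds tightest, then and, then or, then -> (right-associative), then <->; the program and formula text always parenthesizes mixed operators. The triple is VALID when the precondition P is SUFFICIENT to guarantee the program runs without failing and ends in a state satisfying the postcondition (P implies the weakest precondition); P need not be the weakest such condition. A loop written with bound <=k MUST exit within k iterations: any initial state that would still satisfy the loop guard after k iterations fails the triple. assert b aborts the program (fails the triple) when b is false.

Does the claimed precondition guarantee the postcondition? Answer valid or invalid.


Working backward. After the program, the postcondition ((not open) or s) or (open <-> s) must hold; in canonical form it is (not open) or s or (open <-> s).
Before assert p: p and ((not open) or s or (open <-> s))
Before t := not t: p and ((not open) or s or (open <-> s))
Then branch requires (z -> ((z -> ((z -> ((not z) and p and ((not open) or s or (open <-> s)))) and ((not z) -> (p and ((not open) or s or (open <-> s)))))) and ((not z) -> (p and ((not open) or s or (open <-> s)))))) and ((not z) -> (p and ((not t) or s or (t <-> s)))); else branch requires p and ((not (z -> (not z))) or s or ((z -> (not z)) <-> s)).
Before the if: (((not z) or s) -> ((z -> ((z -> ((z -> ((not z) and p and ((not open) or s or (open <-> s)))) and ((not z) -> (p and ((not open) or s or (open <-> s)))))) and ((not z) -> (p and ((not open) or s or (open <-> s)))))) and ((not z) -> (p and ((not t) or s or (t <-> s)))))) and ((not ((not z) or s)) -> (p and ((not (z -> (not z))) or s or ((z -> (not z)) <-> s))))
Before skip: (((not z) or s) -> ((z -> ((z -> ((z -> ((not z) and p and ((not open) or s or (open <-> s)))) and ((not z) -> (p and ((not open) or s or (open <-> s)))))) and ((not z) -> (p and ((not open) or s or (open <-> s)))))) and ((not z) -> (p and ((not t) or s or (t <-> s)))))) and ((not ((not z) or s)) -> (p and ((not (z -> (not z))) or s or ((z -> (not z)) <-> s))))
The weakest precondition is (((not z) or s) -> ((z -> ((z -> ((z -> ((not z) and p and ((not open) or s or (open <-> s)))) and ((not z) -> (p and ((not open) or s or (open <-> s)))))) and ((not z) -> (p and ((not open) or s or (open <-> s)))))) and ((not z) -> (p and ((not t) or s or (t <-> s)))))) and ((not ((not z) or s)) -> (p and ((not (z -> (not z))) or s or ((z -> (not z)) <-> s)))).
Check whether (not s) and ((not s) -> p) and (not z) implies it.
Countermodel: at the initial state open = false, p = true, s = false, t = true, z = false, the precondition holds but the weakest precondition fails.
Answer: invalid


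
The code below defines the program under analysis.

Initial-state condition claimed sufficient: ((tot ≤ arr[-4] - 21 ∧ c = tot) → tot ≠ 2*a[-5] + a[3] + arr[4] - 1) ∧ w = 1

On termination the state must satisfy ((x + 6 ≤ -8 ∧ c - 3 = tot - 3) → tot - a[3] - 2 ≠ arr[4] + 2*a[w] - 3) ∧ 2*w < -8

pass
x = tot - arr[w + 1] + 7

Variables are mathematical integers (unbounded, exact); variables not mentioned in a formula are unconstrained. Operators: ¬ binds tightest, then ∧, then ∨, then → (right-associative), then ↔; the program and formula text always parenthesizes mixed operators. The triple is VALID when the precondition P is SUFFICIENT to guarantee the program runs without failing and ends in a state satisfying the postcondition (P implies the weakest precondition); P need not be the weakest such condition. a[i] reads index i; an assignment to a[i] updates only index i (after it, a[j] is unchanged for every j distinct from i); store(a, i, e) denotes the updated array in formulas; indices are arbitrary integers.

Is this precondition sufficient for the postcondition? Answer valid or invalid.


Working backward. After the program, the postcondition ((x + 6 ≤ -8 ∧ c - 3 = tot - 3) → tot - a[3] - 2 ≠ arr[4] + 2*a[w] - 3) ∧ 2*w < -8 must hold; in canonical form it is ((x ≤ -14 ∧ c = tot) → tot ≠ a[3] + 2*a[w] + arr[4] - 1) ∧ 2*w < -8.
Before x := tot - arr[w + 1] + 7: ((tot ≤ arr[w + 1] - 21 ∧ c = tot) → tot ≠ a[3] + 2*a[w] + arr[4] - 1) ∧ 2*w < -8
Before skip: ((tot ≤ arr[w + 1] - 21 ∧ c = tot) → tot ≠ a[3] + 2*a[w] + arr[4] - 1) ∧ 2*w < -8
The weakest precondition is ((tot ≤ arr[w + 1] - 21 ∧ c = tot) → tot ≠ a[3] + 2*a[w] + arr[4] - 1) ∧ 2*w < -8.
Check whether ((tot ≤ arr[-4] - 21 ∧ c = tot) → tot ≠ 2*a[-5] + a[3] + arr[4] - 1) ∧ w = 1 implies it.
Countermodel: at the initial state a = {[-5] = 0, [-4] = 0, [1] = 0, [2] = 0, [3] = 0, [4] = 0, elsewhere 0}, arr = {[-5] = 0, [-4] = 0, [1] = 0, [2] = 0, [3] = 0, [4] = 0, elsewhere 0}, c = 1, tot = 0, w = 1, the precondition holds but the weakest precondition fails.
Answer: invalid
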